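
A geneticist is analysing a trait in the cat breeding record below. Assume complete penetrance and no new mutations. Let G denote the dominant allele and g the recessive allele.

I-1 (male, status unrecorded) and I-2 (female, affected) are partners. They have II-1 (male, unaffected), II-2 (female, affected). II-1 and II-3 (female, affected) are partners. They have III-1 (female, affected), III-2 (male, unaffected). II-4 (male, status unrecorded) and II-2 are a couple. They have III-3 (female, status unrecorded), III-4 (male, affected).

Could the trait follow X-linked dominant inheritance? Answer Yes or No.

A consistent assignment under X-linked dominant exists: I-1 X^G Y, I-2 X^G X^g, II-1 X^g Y, II-2 X^G X^G, II-3 X^G X^g, II-4 X^G Y, III-1 X^G X^g, III-2 X^g Y, III-3 X^G X^G, III-4 X^G Y.
In this assignment every recorded phenotype matches its genotype and every non-founder's genotype is obtainable from its parents' genotypes, so the pedigree is consistent.

Yes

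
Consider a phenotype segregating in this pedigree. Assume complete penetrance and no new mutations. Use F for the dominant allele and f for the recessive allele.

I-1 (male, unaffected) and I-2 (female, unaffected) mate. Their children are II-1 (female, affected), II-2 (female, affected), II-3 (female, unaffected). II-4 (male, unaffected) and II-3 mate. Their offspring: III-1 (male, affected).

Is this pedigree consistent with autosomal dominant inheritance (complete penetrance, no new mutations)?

Under autosomal dominant, II-1 (affected, female) cannot arise from I-1 (unaffected) × I-2 (unaffected).

No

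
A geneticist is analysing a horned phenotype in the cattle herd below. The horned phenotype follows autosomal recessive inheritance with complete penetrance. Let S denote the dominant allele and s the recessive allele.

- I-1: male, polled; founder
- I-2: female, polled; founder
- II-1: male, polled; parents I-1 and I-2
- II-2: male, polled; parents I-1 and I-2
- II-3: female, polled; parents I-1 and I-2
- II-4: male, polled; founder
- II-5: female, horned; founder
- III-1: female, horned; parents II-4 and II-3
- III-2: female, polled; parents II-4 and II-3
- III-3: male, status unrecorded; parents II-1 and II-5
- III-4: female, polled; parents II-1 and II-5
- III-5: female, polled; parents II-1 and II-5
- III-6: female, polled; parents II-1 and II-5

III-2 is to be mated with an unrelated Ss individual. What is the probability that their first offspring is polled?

II-4 is polled so carries S and passed s to III-1 (ss), so II-4 is Ss.
II-3 is polled so carries S and passed s to III-1 (ss), so II-3 is Ss.
III-2 is a polled offspring of II-4 (Ss) × II-3 (Ss), whose cross gives 1/4 SS : 1/2 Ss : 1/4 ss; conditioning on being polled, III-2 is SS with probability 1/3, Ss with probability 2/3.
Summing over parental genotype combinations, P(offspring is polled) = 1/3·1 + 2/3·3/4 = 5/6.

5/6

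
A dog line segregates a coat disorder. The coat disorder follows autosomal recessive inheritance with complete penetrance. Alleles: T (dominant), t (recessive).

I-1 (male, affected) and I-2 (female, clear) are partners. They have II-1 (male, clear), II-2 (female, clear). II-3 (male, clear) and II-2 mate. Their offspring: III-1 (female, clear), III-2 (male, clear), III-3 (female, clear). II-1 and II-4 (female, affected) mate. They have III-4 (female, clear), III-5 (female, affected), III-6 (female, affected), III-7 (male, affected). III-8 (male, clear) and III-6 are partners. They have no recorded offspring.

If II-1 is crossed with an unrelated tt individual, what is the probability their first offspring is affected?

II-1 is clear so carries T and received t from I-1 (tt), so II-1 is Tt.
The cross gives 1/2 Tt : 1/2 tt, so P(offspring is affected) = 1/2.

1/2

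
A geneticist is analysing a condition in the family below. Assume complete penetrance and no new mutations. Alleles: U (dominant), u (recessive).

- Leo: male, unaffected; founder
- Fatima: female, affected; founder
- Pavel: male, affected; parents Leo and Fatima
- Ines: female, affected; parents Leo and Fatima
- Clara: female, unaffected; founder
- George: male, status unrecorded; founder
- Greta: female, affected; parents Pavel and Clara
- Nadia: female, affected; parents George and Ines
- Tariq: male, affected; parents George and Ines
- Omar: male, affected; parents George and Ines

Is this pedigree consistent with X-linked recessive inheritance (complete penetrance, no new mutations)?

Under X-linked recessive, Ines (affected, female) cannot arise from Leo (unaffected) × Fatima (affected).

No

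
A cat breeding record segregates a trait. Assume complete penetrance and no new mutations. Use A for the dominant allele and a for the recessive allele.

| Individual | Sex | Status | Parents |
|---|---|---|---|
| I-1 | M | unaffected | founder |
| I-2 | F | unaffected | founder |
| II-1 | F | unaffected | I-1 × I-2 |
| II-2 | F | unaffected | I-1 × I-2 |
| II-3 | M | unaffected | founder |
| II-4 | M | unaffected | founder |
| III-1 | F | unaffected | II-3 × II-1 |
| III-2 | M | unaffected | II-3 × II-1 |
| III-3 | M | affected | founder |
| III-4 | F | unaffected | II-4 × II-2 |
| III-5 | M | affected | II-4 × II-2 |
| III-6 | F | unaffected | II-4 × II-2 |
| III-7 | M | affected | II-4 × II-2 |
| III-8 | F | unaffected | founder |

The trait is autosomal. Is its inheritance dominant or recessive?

II-4 and II-2 are both unaffected yet have an affected child III-5. Under dominance, an affected child requires at least one affected parent, so the trait cannot be dominant.

recessive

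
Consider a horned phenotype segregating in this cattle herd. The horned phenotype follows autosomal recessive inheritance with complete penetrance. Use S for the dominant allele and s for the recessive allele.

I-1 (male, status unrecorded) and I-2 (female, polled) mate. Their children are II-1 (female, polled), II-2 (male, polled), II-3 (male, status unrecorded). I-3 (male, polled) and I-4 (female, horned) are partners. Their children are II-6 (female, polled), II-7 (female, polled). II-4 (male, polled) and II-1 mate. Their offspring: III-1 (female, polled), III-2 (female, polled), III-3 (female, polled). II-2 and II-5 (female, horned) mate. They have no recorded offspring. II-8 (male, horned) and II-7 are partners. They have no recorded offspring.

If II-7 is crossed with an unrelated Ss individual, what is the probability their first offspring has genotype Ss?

II-7 is polled so carries S and received s from I-4 (ss), so II-7 is Ss.
The cross gives 1/4 SS : 1/2 Ss : 1/4 ss, so P(offspring has genotype Ss) = 1/2.

1/2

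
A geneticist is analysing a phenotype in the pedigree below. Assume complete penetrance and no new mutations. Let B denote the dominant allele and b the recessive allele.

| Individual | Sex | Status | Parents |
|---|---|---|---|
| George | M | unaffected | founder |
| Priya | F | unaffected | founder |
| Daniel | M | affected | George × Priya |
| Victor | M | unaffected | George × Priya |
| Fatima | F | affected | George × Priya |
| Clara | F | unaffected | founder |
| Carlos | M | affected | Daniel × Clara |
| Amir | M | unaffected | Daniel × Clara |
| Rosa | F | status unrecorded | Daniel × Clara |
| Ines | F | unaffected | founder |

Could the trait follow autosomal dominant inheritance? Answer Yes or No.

No

Under autosomal dominant, Daniel (affected, male) cannot arise from George (unaffected) × Priya (unaffected).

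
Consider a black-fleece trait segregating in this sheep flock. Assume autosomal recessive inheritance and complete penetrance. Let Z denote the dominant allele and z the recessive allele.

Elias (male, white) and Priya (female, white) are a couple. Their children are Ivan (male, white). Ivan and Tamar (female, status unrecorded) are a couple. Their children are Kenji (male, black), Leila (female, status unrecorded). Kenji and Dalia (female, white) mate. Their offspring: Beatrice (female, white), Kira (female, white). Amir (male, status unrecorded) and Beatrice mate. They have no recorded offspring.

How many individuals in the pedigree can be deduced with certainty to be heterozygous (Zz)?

3

Obligate heterozygotes: Ivan is white so carries Z and passed z to Kenji (zz), so Ivan is Zz; Beatrice is white so carries Z and received z from Kenji (zz), so Beatrice is Zz; Kira is white so carries Z and received z from Kenji (zz), so Kira is Zz.
Every other individual is either homozygous by phenotype or has at least one consistent homozygous assignment, so the count is 3.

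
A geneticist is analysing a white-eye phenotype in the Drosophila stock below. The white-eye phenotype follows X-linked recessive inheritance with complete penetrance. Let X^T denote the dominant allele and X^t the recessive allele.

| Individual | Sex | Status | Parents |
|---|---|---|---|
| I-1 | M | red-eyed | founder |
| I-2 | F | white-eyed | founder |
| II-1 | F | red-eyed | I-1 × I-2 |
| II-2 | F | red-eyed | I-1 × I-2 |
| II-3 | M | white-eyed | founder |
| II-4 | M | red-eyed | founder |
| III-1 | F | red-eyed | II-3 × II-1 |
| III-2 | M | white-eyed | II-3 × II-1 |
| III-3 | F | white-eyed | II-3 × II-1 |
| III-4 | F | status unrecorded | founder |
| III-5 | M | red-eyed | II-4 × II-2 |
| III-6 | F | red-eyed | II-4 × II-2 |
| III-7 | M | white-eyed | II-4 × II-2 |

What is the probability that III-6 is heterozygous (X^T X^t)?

II-4 is red-eyed, so II-4 is X^T Y.
II-2 is red-eyed so carries T and received t from I-2 (X^t X^t), so II-2 is X^T X^t.
Their cross gives offspring ratios 1/2 X^T X^T : 1/2 X^T X^t. Conditioning on III-6 being red-eyed, P(X^T X^t) = 1/2 / 1 = 1/2.

1/2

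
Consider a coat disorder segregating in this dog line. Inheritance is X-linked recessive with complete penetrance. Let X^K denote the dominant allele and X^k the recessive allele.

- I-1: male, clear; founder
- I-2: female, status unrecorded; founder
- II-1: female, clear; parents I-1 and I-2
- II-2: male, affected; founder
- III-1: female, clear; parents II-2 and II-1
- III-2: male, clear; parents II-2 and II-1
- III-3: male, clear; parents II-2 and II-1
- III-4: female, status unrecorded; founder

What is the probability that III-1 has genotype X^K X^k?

III-1 is clear so carries K and received k from II-2 (X^k Y), so III-1 is X^K X^k, giving P(X^K X^k) = 1.

1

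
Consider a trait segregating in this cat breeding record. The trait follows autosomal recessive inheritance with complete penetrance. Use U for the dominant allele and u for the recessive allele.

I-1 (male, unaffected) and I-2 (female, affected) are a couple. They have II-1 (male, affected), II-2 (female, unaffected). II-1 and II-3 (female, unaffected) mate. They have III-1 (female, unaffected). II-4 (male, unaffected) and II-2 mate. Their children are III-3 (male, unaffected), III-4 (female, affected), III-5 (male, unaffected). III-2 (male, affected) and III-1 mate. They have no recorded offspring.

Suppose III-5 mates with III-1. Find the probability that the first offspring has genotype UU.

1/3

II-4 is unaffected so carries U and passed u to III-4 (uu), so II-4 is Uu.
II-2 is unaffected so carries U and received u from I-2 (uu), so II-2 is Uu.
III-5 is an unaffected offspring of II-4 (Uu) × II-2 (Uu), whose cross gives 1/4 UU : 1/2 Uu : 1/4 uu; conditioning on being unaffected, III-5 is UU with probability 1/3, Uu with probability 2/3.
III-1 is unaffected so carries U and received u from II-1 (uu), so III-1 is Uu.
Summing over parental genotype combinations, P(offspring has genotype UU) = 1/3·1/2 + 2/3·1/4 = 1/3.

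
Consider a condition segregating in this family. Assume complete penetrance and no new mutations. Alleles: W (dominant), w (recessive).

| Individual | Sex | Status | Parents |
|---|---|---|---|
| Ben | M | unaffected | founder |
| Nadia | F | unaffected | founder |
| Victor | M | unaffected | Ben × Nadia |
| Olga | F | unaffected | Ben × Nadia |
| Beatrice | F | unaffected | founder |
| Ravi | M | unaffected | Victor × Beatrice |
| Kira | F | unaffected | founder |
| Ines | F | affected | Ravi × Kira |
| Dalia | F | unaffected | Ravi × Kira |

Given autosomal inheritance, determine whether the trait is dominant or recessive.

recessive

Ravi and Kira are both unaffected yet have an affected child Ines. Under dominance, an affected child requires at least one affected parent, so the trait cannot be dominant.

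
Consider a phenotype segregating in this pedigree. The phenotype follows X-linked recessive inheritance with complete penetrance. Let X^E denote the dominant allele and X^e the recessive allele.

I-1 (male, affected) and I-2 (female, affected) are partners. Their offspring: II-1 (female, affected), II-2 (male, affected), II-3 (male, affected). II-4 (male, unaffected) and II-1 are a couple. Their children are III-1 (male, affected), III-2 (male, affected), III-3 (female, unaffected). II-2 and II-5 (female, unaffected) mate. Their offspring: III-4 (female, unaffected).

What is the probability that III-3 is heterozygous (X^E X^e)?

1

III-3 is unaffected so carries E and received e from II-1 (X^e X^e), so III-3 is X^E X^e, giving P(X^E X^e) = 1.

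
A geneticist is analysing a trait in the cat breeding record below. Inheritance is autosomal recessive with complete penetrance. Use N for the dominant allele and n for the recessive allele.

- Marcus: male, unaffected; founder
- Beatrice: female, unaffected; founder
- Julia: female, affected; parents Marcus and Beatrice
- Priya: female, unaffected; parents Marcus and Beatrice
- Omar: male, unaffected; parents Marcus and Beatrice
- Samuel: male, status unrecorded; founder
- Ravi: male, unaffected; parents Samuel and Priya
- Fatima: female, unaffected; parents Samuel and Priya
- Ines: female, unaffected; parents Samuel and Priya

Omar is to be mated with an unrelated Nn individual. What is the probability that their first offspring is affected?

Marcus is unaffected so carries N and passed n to Julia (nn), so Marcus is Nn.
Beatrice is unaffected so carries N and passed n to Julia (nn), so Beatrice is Nn.
Omar is an unaffected offspring of Marcus (Nn) × Beatrice (Nn), whose cross gives 1/4 NN : 1/2 Nn : 1/4 nn; conditioning on being unaffected, Omar is NN with probability 1/3, Nn with probability 2/3.
Summing over parental genotype combinations, P(offspring is affected) = 2/3·1/4 = 1/6.

1/6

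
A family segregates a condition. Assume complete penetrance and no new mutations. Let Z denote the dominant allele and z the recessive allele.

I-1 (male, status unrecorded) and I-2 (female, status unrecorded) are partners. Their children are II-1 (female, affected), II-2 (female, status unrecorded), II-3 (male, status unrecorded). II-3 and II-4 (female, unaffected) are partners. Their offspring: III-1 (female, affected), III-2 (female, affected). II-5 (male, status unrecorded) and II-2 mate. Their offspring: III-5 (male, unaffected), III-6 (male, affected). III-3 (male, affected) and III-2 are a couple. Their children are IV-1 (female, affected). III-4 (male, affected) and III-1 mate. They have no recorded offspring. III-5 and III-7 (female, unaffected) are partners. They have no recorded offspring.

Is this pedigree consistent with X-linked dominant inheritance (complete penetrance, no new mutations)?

A consistent assignment under X-linked dominant exists: I-1 X^Z Y, I-2 X^Z X^z, II-1 X^Z X^Z, II-2 X^Z X^z, II-3 X^Z Y, II-4 X^z X^z, II-5 X^Z Y, III-1 X^Z X^z, III-2 X^Z X^z, III-3 X^Z Y, III-4 X^Z Y, III-5 X^z Y, III-6 X^Z Y, III-7 X^z X^z, IV-1 X^Z X^Z.
In this assignment every recorded phenotype matches its genotype and every non-founder's genotype is obtainable from its parents' genotypes, so the pedigree is consistent.

Yes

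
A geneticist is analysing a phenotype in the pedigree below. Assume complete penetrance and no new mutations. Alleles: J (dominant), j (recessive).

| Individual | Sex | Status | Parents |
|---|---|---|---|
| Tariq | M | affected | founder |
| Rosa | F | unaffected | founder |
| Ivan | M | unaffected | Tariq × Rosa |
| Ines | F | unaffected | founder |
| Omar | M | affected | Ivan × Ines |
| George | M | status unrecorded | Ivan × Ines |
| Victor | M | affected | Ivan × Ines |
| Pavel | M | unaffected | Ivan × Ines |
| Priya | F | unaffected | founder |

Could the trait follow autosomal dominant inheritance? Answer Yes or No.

Under autosomal dominant, Omar (affected, male) cannot arise from Ivan (unaffected) × Ines (unaffected).

No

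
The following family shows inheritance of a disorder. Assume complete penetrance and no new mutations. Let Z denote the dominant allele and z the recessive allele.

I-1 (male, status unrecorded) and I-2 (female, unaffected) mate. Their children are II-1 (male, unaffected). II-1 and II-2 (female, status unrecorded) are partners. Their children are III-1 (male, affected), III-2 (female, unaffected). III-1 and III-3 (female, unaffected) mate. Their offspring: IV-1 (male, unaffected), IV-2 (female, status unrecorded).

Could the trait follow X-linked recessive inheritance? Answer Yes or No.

A consistent assignment under X-linked recessive exists: I-1 X^Z Y, I-2 X^Z X^Z, II-1 X^Z Y, II-2 X^Z X^z, III-1 X^z Y, III-2 X^Z X^Z, III-3 X^Z X^Z, IV-1 X^Z Y, IV-2 X^Z X^z.
In this assignment every recorded phenotype matches its genotype and every non-founder's genotype is obtainable from its parents' genotypes, so the pedigree is consistent.

Yes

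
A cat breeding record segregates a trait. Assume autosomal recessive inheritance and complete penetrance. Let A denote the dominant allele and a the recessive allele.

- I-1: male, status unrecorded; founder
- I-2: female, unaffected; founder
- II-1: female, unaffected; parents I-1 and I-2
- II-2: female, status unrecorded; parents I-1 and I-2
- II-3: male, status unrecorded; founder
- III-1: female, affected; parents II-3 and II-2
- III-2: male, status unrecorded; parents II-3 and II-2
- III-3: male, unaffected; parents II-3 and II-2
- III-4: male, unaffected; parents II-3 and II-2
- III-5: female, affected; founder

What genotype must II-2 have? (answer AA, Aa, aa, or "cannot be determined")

II-2's phenotype is unrecorded, and no parent or child forces a single allele at both positions; consistent genotype assignments exist with II-2 as Aa or aa.

cannot be determined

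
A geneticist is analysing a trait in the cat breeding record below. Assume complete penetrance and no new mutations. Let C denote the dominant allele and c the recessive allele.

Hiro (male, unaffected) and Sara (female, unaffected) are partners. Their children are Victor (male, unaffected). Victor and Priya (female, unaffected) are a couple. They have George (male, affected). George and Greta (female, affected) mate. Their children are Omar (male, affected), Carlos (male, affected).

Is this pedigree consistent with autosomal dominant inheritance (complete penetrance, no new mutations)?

Under autosomal dominant, George (affected, male) cannot arise from Victor (unaffected) × Priya (unaffected).

No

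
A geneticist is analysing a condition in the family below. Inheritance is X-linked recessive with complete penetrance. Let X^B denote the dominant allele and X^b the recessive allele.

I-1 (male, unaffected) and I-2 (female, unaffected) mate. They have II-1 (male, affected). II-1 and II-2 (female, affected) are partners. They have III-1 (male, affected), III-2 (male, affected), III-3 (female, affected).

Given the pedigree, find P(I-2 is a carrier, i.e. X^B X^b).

I-2 is unaffected so carries B and passed b to II-1 (X^b Y), so I-2 is X^B X^b, giving P(X^B X^b) = 1.

1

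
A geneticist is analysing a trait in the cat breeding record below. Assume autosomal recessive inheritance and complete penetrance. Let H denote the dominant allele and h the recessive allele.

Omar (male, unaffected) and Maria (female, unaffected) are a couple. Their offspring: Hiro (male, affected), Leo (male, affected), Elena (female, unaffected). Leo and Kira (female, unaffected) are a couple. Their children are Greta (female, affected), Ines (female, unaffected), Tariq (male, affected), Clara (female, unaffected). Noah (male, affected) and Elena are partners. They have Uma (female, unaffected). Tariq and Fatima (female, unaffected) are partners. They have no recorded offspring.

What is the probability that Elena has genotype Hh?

1/2

Omar is unaffected so carries H and passed h to Hiro (hh), so Omar is Hh.
Maria is unaffected so carries H and passed h to Hiro (hh), so Maria is Hh.
Their cross gives offspring ratios 1/4 HH : 1/2 Hh : 1/4 hh. Conditioning on Elena being unaffected, P(Hh) = 1/2 / 3/4 = 2/3 before taking Elena's own offspring into account.
Noah is affected, so Noah is hh.
Now use Elena's offspring. Probability of each recorded status — unaffected daughter Uma: 1/2 if Elena is Hh, 1 if HH.
Bayes: P(Hh) = 2/3·1/2 / (2/3·1/2 + 1/3·1) = 1/2.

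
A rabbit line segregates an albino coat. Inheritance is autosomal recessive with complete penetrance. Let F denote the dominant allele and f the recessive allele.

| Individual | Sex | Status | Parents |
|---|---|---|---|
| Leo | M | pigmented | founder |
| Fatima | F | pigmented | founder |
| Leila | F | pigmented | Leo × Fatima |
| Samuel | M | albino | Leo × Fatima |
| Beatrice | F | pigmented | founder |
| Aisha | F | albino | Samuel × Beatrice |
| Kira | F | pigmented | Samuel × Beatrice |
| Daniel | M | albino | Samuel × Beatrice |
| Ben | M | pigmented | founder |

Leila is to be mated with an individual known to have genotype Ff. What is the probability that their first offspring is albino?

Leo is pigmented so carries F and passed f to Samuel (ff), so Leo is Ff.
Fatima is pigmented so carries F and passed f to Samuel (ff), so Fatima is Ff.
Leila is a pigmented offspring of Leo (Ff) × Fatima (Ff), whose cross gives 1/4 FF : 1/2 Ff : 1/4 ff; conditioning on being pigmented, Leila is FF with probability 1/3, Ff with probability 2/3.
Summing over parental genotype combinations, P(offspring is albino) = 2/3·1/4 = 1/6.

1/6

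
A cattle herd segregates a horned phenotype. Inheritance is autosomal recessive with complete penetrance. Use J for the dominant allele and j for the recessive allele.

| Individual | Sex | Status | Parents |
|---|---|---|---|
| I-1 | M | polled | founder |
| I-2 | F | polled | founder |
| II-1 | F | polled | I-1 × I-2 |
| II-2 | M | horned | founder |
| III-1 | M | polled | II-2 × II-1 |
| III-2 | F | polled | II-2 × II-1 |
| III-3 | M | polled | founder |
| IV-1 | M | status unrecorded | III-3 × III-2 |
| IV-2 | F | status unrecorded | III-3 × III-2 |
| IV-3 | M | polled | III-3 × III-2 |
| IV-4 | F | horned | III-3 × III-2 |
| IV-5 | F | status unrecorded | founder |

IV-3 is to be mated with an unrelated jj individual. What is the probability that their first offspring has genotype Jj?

III-3 is polled so carries J and passed j to IV-4 (jj), so III-3 is Jj.
III-2 is polled so carries J and received j from II-2 (jj), so III-2 is Jj.
IV-3 is a polled offspring of III-3 (Jj) × III-2 (Jj), whose cross gives 1/4 JJ : 1/2 Jj : 1/4 jj; conditioning on being polled, IV-3 is JJ with probability 1/3, Jj with probability 2/3.
Summing over parental genotype combinations, P(offspring has genotype Jj) = 1/3·1 + 2/3·1/2 = 2/3.

2/3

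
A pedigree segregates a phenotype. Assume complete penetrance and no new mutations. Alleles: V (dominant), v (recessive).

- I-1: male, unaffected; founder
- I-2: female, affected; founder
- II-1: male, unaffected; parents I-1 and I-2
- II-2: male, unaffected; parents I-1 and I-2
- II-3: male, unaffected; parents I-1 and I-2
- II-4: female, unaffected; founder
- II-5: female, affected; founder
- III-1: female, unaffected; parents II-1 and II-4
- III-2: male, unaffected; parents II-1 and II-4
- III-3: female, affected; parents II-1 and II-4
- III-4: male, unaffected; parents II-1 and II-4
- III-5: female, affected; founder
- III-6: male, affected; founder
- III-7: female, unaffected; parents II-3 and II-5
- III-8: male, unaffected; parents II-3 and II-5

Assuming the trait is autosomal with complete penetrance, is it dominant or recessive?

II-1 and II-4 are both unaffected yet have an affected child III-3. Under dominance, an affected child requires at least one affected parent, so the trait cannot be dominant.

recessive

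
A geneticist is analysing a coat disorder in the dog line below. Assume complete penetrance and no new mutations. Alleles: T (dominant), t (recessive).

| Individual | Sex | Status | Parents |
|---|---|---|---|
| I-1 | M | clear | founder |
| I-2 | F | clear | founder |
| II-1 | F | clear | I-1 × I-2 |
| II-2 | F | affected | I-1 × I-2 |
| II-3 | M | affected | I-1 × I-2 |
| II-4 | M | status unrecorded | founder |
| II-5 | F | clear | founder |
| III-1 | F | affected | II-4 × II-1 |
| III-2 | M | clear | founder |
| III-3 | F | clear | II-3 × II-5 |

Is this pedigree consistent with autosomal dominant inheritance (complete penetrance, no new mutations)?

Under autosomal dominant, II-2 (affected, female) cannot arise from I-1 (clear) × I-2 (clear).

No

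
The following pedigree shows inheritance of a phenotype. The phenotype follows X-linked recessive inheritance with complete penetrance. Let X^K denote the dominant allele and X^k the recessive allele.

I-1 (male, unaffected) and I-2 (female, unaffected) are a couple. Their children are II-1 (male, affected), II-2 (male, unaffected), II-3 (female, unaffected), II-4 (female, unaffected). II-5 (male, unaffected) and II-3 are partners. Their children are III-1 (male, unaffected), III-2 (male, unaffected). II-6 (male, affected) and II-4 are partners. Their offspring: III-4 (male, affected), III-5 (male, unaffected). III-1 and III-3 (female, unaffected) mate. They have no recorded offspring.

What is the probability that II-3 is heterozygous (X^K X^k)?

I-1 is unaffected, so I-1 is X^K Y.
I-2 is unaffected so carries K and passed k to II-1 (X^k Y), so I-2 is X^K X^k.
Their cross gives offspring ratios 1/2 X^K X^K : 1/2 X^K X^k. Conditioning on II-3 being unaffected, P(X^K X^k) = 1/2 / 1 = 1/2 before taking II-3's own offspring into account.
II-5 is unaffected, so II-5 is X^K Y.
Now use II-3's offspring. Probability of each recorded status — unaffected son III-1: 1/2 if II-3 is X^K X^k, 1 if X^K X^K; unaffected son III-2: 1/2 if II-3 is X^K X^k, 1 if X^K X^K.
Bayes: P(X^K X^k) = 1/2·1/4 / (1/2·1/4 + 1/2·1) = 1/5.

1/5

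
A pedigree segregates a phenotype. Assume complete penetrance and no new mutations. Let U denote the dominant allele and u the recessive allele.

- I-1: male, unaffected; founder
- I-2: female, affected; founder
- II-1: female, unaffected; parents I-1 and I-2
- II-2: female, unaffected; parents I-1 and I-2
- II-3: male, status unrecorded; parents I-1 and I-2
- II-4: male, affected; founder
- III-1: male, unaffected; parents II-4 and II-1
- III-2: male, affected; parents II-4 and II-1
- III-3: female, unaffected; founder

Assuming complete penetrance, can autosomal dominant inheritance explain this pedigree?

Yes

A consistent assignment under autosomal dominant exists: I-1 uu, I-2 Uu, II-1 uu, II-2 uu, II-3 Uu, II-4 Uu, III-1 uu, III-2 Uu, III-3 uu.
In this assignment every recorded phenotype matches its genotype and every non-founder's genotype is obtainable from its parents' genotypes, so the pedigree is consistent.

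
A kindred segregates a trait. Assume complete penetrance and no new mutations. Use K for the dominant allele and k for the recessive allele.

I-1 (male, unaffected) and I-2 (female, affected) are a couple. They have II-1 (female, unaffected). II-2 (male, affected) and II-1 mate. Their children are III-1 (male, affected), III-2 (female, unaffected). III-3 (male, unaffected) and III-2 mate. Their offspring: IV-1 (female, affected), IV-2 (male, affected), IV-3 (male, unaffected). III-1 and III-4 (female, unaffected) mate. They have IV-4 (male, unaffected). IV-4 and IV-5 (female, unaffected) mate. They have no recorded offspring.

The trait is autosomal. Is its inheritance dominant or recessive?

III-3 and III-2 are both unaffected yet have an affected child IV-1. Under dominance, an affected child requires at least one affected parent, so the trait cannot be dominant.

recessive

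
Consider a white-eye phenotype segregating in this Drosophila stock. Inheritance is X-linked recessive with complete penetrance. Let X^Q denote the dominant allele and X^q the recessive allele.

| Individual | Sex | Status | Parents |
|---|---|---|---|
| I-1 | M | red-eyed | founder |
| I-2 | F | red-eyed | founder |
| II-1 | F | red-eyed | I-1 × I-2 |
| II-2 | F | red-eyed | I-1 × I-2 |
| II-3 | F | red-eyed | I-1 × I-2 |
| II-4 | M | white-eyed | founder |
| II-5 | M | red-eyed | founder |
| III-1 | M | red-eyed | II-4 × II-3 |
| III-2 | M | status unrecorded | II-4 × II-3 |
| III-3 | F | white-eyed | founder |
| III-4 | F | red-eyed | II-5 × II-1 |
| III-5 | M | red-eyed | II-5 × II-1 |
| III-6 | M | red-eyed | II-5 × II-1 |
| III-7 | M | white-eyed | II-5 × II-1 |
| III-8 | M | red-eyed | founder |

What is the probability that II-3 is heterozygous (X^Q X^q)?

I-1 is red-eyed, so I-1 is X^Q Y.
I-2 is red-eyed so carries Q and passed q to II-1 (X^Q X^q, whose Q came from I-1), so I-2 is X^Q X^q.
Their cross gives offspring ratios 1/2 X^Q X^Q : 1/2 X^Q X^q. Conditioning on II-3 being red-eyed, P(X^Q X^q) = 1/2 / 1 = 1/2 before taking II-3's own offspring into account.
II-4 is white-eyed, so II-4 is X^q Y.
Now use II-3's offspring. Probability of each recorded status — red-eyed son III-1: 1/2 if II-3 is X^Q X^q, 1 if X^Q X^Q. (III-2: equally likely either way, so uninformative.)
Bayes: P(X^Q X^q) = 1/2·1/2 / (1/2·1/2 + 1/2·1) = 1/3.

1/3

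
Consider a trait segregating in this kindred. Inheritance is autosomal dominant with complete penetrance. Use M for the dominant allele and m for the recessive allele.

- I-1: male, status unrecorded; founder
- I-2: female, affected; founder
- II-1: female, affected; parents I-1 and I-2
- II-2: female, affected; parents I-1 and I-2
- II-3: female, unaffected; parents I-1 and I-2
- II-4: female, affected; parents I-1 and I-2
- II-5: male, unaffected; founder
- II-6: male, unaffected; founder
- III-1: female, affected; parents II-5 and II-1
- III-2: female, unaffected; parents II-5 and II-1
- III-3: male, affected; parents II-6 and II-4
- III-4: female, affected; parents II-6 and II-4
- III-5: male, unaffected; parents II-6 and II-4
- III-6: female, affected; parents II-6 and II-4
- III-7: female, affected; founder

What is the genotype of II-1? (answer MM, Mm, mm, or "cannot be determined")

Mm

From phenotype alone, II-1 is MM or Mm.
II-1 is affected so carries M and passed m to III-2 (mm), so II-1 is Mm.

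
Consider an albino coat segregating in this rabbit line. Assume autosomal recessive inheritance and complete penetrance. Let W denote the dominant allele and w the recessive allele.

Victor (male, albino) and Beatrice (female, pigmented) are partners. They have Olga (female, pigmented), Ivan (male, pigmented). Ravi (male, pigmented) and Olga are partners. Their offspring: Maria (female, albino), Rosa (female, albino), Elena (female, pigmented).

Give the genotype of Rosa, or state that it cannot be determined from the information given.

Rosa is albino, so Rosa is ww.

ww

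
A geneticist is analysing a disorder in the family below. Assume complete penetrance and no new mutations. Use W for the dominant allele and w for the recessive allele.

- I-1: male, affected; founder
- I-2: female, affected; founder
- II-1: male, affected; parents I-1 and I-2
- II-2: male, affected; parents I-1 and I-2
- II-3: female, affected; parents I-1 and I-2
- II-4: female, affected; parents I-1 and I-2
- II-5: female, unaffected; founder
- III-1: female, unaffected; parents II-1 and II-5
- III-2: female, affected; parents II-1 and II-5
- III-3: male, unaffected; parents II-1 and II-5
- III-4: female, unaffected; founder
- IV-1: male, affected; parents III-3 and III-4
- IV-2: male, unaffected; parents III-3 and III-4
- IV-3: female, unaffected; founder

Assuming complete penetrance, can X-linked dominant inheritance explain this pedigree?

No

Under X-linked dominant, III-1 (unaffected, female) cannot arise from II-1 (affected) × II-5 (unaffected).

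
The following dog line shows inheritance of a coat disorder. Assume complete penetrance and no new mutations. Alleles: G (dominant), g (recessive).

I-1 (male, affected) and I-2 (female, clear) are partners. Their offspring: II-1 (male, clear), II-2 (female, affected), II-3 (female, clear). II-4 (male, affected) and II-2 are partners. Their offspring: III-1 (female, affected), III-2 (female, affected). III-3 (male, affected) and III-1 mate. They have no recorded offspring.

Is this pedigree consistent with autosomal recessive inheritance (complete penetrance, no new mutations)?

Yes

A consistent assignment under autosomal recessive exists: I-1 gg, I-2 Gg, II-1 Gg, II-2 gg, II-3 Gg, II-4 gg, III-1 gg, III-2 gg, III-3 gg.
In this assignment every recorded phenotype matches its genotype and every non-founder's genotype is obtainable from its parents' genotypes, so the pedigree is consistent.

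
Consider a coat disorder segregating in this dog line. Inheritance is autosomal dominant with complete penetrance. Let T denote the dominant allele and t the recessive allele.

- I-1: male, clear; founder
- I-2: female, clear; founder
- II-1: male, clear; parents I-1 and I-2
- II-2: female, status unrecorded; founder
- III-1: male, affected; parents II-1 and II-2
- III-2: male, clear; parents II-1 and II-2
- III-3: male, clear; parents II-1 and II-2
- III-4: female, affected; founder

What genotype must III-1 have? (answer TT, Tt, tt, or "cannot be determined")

Tt

From phenotype alone, III-1 is TT or Tt.
III-1 is affected so carries T and received t from II-1 (tt), so III-1 is Tt.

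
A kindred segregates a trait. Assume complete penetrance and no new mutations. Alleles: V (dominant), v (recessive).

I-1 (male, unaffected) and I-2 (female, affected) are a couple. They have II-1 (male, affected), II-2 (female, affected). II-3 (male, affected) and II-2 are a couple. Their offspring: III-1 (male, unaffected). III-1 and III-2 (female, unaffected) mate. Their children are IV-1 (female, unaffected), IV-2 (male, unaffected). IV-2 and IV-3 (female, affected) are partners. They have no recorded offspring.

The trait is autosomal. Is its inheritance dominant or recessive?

dominant

II-3 and II-2 are both affected yet have an unaffected child III-1. Under a recessive model two affected parents are homozygous and every child would be affected, so the trait cannot be recessive.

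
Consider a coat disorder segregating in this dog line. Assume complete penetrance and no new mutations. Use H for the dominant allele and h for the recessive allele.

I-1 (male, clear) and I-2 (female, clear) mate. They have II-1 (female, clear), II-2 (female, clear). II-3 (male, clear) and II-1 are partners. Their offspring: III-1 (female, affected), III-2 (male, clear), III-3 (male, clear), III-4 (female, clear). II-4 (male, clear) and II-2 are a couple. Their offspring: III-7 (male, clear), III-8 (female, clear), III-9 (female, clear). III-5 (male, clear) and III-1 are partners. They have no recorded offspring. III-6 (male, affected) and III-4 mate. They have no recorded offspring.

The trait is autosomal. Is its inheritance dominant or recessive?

recessive

II-3 and II-1 are both clear yet have an affected child III-1. Under dominance, an affected child requires at least one affected parent, so the trait cannot be dominant.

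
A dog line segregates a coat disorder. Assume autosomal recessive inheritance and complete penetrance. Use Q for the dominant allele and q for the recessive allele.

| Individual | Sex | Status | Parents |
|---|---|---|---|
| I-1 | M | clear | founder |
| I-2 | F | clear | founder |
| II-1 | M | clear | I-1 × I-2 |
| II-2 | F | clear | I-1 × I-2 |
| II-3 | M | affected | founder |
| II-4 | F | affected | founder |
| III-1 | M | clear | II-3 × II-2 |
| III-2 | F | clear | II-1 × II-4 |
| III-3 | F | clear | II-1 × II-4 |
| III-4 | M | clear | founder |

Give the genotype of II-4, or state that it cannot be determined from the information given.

qq

II-4 is affected, so II-4 is qq.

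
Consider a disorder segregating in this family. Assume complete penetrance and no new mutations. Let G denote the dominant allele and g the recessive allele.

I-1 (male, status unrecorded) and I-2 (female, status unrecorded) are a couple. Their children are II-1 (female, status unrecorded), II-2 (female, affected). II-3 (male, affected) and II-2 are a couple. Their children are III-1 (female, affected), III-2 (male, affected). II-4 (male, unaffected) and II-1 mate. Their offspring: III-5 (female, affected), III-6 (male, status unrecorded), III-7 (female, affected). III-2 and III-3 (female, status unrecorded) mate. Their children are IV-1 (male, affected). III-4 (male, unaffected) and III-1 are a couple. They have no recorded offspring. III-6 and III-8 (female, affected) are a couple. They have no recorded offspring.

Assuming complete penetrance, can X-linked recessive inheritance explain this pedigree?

Under X-linked recessive, III-5 (affected, female) cannot arise from II-4 (unaffected) × II-1 (unrecorded).

No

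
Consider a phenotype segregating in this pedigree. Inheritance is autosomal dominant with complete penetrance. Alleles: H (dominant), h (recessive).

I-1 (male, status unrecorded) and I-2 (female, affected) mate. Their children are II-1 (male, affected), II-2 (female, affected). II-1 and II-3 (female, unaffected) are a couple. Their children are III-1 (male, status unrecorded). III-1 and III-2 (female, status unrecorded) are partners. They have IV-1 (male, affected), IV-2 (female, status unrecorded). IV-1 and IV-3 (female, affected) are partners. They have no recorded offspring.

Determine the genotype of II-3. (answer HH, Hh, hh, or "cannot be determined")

II-3 is unaffected, so II-3 is hh.

hh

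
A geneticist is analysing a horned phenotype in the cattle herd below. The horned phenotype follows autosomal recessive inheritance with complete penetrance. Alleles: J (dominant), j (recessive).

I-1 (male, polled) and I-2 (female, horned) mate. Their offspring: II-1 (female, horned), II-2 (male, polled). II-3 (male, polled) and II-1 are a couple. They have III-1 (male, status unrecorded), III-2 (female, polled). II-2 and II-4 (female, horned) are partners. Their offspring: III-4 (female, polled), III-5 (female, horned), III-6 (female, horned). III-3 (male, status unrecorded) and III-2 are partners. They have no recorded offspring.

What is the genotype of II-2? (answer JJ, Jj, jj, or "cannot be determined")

From phenotype alone, II-2 is JJ or Jj.
II-2 is polled so carries J and received j from I-2 (jj), so II-2 is Jj.

Jj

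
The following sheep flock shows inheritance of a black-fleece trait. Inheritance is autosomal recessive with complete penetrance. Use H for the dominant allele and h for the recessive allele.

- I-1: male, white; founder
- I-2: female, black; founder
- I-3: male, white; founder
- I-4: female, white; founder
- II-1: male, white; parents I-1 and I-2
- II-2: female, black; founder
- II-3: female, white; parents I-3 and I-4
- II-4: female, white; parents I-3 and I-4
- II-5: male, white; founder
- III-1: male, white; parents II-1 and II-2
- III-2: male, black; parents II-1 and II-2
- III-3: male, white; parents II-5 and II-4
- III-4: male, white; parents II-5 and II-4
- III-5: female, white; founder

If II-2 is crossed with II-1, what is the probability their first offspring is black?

1/2

II-2 is black, so II-2 is hh.
II-1 is white so carries H and received h from I-2 (hh), so II-1 is Hh.
The cross gives 1/2 Hh : 1/2 hh, so P(offspring is black) = 1/2.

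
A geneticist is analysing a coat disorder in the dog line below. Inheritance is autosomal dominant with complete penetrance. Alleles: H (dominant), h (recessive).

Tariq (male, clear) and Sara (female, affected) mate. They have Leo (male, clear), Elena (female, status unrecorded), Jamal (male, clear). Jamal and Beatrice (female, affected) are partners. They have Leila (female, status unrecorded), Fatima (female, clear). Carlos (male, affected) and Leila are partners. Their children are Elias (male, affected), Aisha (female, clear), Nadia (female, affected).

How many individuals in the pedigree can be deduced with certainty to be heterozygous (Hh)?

3

Obligate heterozygotes: Sara is affected so carries H and passed h to Leo (hh), so Sara is Hh; Beatrice is affected so carries H and passed h to Fatima (hh), so Beatrice is Hh; Carlos is affected so carries H and passed h to Aisha (hh), so Carlos is Hh.
Every other individual is either homozygous by phenotype or has at least one consistent homozygous assignment, so the count is 3.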